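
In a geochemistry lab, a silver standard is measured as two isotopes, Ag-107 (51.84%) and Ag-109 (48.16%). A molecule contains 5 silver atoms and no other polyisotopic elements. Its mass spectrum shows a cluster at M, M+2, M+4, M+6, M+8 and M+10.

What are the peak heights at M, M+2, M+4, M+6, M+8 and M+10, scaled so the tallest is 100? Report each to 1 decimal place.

11.6 : 53.8 : 100.0 : 92.9 : 43.2 : 8.0

The 5 Ag atoms are independent, so intensities follow the terms of (0.5184 + 0.4816)^5.
P(M) = 0.5184^5 = 0.037439
P(M+2) = 5 × 0.5184^4 × 0.4816^1 = 0.173907
P(M+4) = 10 × 0.5184^3 × 0.4816^2 = 0.323123
P(M+6) = 10 × 0.5184^2 × 0.4816^3 = 0.300185
P(M+8) = 5 × 0.5184^1 × 0.4816^4 = 0.139438
P(M+10) = 0.4816^5 = 0.025908
The M+4 peak is largest (0.323123); scaling to 100 gives 11.6 : 53.8 : 100.0 : 92.9 : 43.2 : 8.0.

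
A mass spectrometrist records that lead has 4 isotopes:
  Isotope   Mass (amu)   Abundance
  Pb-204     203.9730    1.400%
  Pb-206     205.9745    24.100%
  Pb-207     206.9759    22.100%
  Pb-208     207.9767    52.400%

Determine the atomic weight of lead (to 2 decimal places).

207.22 amu

Average mass = Σ (abundance × isotope mass) = 0.01400 × 203.9730 + 0.24100 × 205.9745 + 0.22100 × 206.9759 + 0.52400 × 207.9767
= 2.85562 + 49.63985 + 45.74167 + 108.97979 = 207.21693 amu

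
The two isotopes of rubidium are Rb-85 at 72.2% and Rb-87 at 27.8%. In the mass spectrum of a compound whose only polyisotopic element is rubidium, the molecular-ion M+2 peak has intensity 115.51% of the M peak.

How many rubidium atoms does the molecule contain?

3

With n Rb atoms, P(M+2)/P(M) = C(n,1)·p^(n−1)q / p^n = n·q/p = n · 0.278/0.722.
n = 1.1551 × 0.722/0.278 = 3.00 ≈ 3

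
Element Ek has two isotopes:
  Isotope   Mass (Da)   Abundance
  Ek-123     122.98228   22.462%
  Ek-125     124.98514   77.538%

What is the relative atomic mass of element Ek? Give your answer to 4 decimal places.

124.5353 Da

Weight each isotope mass by its fractional abundance: 0.22462 × 122.98228 + 0.77538 × 124.98514
= 27.624280 + 96.910978 = 124.535258 Da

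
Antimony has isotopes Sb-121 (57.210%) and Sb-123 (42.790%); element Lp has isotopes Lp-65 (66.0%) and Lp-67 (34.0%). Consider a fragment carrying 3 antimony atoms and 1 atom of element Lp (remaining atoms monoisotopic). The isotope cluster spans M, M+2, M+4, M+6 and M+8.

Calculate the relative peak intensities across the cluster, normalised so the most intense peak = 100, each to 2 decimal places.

Antimony pattern (n=3): 0.18724742 : 0.42015297 : 0.3142518 : 0.07834781
Element Lp pattern (n=1): 0.6600 : 0.3400
Convolve the two distributions (both contribute in 2-u steps):
  M: 0.18724742×0.6600 = 0.123583
  M+2: 0.18724742×0.3400 + 0.42015297×0.6600 = 0.340965
  M+4: 0.42015297×0.3400 + 0.3142518×0.6600 = 0.350258
  M+6: 0.3142518×0.3400 + 0.07834781×0.6600 = 0.158555
  M+8: 0.07834781×0.3400 = 0.026638
Scale to base peak (0.350258) = 100: 35.28 : 97.35 : 100.00 : 45.27 : 7.61

35.28 : 97.35 : 100.00 : 45.27 : 7.61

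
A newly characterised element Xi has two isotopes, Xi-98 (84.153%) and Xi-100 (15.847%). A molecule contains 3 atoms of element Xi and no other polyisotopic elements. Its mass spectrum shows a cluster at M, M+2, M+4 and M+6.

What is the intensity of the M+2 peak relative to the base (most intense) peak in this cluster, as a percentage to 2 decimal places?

(0.84153 + 0.15847)^3 gives M 0.5959, M+2 0.3367, M+4 0.0634, M+6 0.0040; the largest is M.
P(M) = C(3,0) × 0.84153^3 × 0.15847^0 = 1 × 0.59594861 × 1.0000 = 0.595949 (base)
P(M+2) = C(3,1) × 0.84153^2 × 0.15847^1 = 3 × 0.70817274 × 0.15847 = 0.336672
Relative intensity = 0.336672 / 0.595949 × 100 = 56.49

56.49%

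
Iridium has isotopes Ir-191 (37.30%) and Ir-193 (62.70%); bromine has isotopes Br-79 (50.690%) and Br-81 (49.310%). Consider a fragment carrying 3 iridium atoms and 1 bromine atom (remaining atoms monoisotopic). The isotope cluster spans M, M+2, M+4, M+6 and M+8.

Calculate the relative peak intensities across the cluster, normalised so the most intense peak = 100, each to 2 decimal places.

7.47 : 44.95 : 100.00 : 97.11 : 34.53

Iridium pattern (n=3): 0.05189512 : 0.26170165 : 0.43991135 : 0.24649188
Bromine pattern (n=1): 0.5069 : 0.4931
Convolve the two distributions (both contribute in 2-u steps):
  M: 0.05189512×0.5069 = 0.026306
  M+2: 0.05189512×0.4931 + 0.26170165×0.5069 = 0.158246
  M+4: 0.26170165×0.4931 + 0.43991135×0.5069 = 0.352036
  M+6: 0.43991135×0.4931 + 0.24649188×0.5069 = 0.341867
  M+8: 0.24649188×0.4931 = 0.121545
Scale to base peak (0.352036) = 100: 7.47 : 44.95 : 100.00 : 97.11 : 34.53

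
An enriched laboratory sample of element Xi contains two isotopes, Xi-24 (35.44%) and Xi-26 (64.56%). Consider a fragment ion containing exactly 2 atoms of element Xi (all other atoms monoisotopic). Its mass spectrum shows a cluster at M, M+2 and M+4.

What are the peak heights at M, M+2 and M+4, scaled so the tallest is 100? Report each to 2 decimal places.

Expanding (0.3544 + 0.6456)^2:
P(M) = 0.3544^2 = 0.125599
P(M+2) = 2 × 0.3544^1 × 0.6456^1 = 0.457601
P(M+4) = 0.6456^2 = 0.416799
The M+2 peak is largest (0.457601); scaling to 100 gives 27.45 : 100.00 : 91.08.

27.45 : 100.00 : 91.08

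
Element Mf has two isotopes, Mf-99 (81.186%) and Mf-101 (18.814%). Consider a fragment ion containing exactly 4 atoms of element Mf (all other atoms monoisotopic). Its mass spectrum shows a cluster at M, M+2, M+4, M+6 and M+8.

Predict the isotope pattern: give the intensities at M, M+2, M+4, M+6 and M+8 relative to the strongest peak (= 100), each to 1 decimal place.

The 4 Mf atoms are independent, so intensities follow the terms of (0.81186 + 0.18814)^4.
P(M) = 0.81186^4 = 0.434435
P(M+2) = 4 × 0.81186^3 × 0.18814^1 = 0.402703
P(M+4) = 6 × 0.81186^2 × 0.18814^2 = 0.139983
P(M+6) = 4 × 0.81186^1 × 0.18814^3 = 0.021626
P(M+8) = 0.18814^4 = 0.001253
The M peak is largest (0.434435); scaling to 100 gives 100.0 : 92.7 : 32.2 : 5.0 : 0.3.

100.0 : 92.7 : 32.2 : 5.0 : 0.3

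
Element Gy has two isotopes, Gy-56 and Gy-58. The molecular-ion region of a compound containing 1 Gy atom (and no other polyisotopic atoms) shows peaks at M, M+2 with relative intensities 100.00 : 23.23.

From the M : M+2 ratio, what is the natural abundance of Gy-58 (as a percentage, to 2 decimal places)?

Write p for the Gy-56 fraction. I(M+2)/I(M) = [C(1,1)·p^0·(1−p)] / p^1 = 1·(1−p)/p = 23.23/100.00 = 0.2323
(1−p)/p = 0.2323/1 = 0.2323  ⇒  p = 1/(1 + 0.2323) = 0.8115
Gy-56: 81.15%, Gy-58: 18.85%.

18.85%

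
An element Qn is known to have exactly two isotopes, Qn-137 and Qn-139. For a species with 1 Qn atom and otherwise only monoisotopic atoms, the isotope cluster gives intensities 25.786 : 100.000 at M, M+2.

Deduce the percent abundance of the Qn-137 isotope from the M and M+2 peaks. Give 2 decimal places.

Let p = fractional abundance of Qn-137. I(M+2)/I(M) = [C(1,1)·p^0·(1−p)] / p^1 = 1·(1−p)/p = 100.000/25.786 = 3.8781
(1−p)/p = 3.8781/1 = 3.8781  ⇒  p = 1/(1 + 3.8781) = 0.2050
Qn-137: 20.50%, Qn-139: 79.50%.

20.50%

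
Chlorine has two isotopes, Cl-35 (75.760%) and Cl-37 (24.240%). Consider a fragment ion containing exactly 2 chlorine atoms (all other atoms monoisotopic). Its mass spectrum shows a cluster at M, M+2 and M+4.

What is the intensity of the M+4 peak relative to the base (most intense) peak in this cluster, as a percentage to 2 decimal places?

Binomial terms of (0.75760 + 0.24240)^2: M 0.5740, M+2 0.3673, M+4 0.0588 → M is the base peak.
P(M) = C(2,0) × 0.75760^2 × 0.24240^0 = 1 × 0.57395776 × 1.0000 = 0.573958 (base)
P(M+4) = C(2,2) × 0.75760^0 × 0.24240^2 = 1 × 1.0000 × 0.05875776 = 0.058758
Relative intensity = 0.058758 / 0.573958 × 100 = 10.24

10.24%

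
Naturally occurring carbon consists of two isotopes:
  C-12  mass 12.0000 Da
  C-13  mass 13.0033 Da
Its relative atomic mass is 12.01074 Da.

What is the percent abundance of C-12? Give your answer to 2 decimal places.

98.93%

With x = fraction of C-12 (so C-13 is 1 − x):
12.0000·x + 13.0033·(1 − x) = 12.01074
(12.0000 − 13.0033)·x = 12.01074 − 13.0033
x = -0.99256 / -1.0033 = 0.98930 → 98.93% C-12, 1.07% C-13.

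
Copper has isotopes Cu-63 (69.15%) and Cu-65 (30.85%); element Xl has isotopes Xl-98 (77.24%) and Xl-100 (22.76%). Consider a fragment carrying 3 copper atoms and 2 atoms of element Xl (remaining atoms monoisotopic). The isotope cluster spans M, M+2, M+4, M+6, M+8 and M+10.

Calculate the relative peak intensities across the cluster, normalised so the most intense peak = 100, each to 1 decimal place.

Copper pattern (n=3): 0.33065611 : 0.44254842 : 0.19743483 : 0.02936064
Element Xl pattern (n=2): 0.59660176 : 0.35159648 : 0.05180176
Convolve the two distributions (both contribute in 2-u steps):
  M: 0.33065611×0.59660176 = 0.197270
  M+2: 0.33065611×0.35159648 + 0.44254842×0.59660176 = 0.380283
  M+4: 0.33065611×0.05180176 + 0.44254842×0.35159648 + 0.19743483×0.59660176 = 0.290517
  M+6: 0.44254842×0.05180176 + 0.19743483×0.35159648 + 0.02936064×0.59660176 = 0.109859
  M+8: 0.19743483×0.05180176 + 0.02936064×0.35159648 = 0.020551
  M+10: 0.02936064×0.05180176 = 0.001521
Scale to base peak (0.380283) = 100: 51.9 : 100.0 : 76.4 : 28.9 : 5.4 : 0.4

51.9 : 100.0 : 76.4 : 28.9 : 5.4 : 0.4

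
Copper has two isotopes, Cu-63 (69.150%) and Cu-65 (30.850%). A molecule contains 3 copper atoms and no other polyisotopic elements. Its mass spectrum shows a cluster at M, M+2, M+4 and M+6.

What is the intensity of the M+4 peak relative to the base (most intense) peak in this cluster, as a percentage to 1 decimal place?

44.6%

Term probabilities: M 0.3307, M+2 0.4425, M+4 0.1974, M+6 0.0294. Base peak = M+2.
P(M+2) = C(3,1) × 0.69150^2 × 0.30850^1 = 3 × 0.47817225 × 0.3085 = 0.442548 (base)
P(M+4) = C(3,2) × 0.69150^1 × 0.30850^2 = 3 × 0.6915 × 0.09517225 = 0.197435
Relative intensity = 0.197435 / 0.442548 × 100 = 44.6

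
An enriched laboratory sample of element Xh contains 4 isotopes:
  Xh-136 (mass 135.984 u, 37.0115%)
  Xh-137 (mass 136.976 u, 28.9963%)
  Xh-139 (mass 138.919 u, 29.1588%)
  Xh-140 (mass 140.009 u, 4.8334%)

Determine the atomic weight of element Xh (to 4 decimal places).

Weight each isotope mass by its fractional abundance: 0.370115 × 135.984 + 0.289963 × 136.976 + 0.291588 × 138.919 + 0.048334 × 140.009
= 50.32972 + 39.71797 + 40.50711 + 6.76720 = 137.32200 u

137.3220 u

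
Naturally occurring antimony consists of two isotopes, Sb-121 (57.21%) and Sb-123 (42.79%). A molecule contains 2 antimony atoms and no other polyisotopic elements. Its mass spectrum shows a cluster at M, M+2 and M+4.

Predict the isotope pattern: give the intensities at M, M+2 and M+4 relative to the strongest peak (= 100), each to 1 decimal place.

Each Sb atom is independently Sb-121 (p = 0.5721) or Sb-123 (q = 0.4279); the cluster is the binomial expansion (p + q)^2.
P(M) = 0.5721^2 = 0.327298
P(M+2) = 2 × 0.5721^1 × 0.4279^1 = 0.489603
P(M+4) = 0.4279^2 = 0.183098
The M+2 peak is largest (0.489603); scaling to 100 gives 66.8 : 100.0 : 37.4.

66.8 : 100.0 : 37.4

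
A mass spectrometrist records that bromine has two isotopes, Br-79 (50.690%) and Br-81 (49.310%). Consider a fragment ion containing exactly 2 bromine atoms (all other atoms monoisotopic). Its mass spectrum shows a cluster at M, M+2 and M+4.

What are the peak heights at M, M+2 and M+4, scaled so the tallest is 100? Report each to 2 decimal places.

51.40 : 100.00 : 48.64

Each Br atom is independently Br-79 (p = 0.50690) or Br-81 (q = 0.49310); the cluster is the binomial expansion (p + q)^2.
P(M) = 0.50690^2 = 0.256948
P(M+2) = 2 × 0.50690^1 × 0.49310^1 = 0.499905
P(M+4) = 0.49310^2 = 0.243148
The M+2 peak is largest (0.499905); scaling to 100 gives 51.40 : 100.00 : 48.64.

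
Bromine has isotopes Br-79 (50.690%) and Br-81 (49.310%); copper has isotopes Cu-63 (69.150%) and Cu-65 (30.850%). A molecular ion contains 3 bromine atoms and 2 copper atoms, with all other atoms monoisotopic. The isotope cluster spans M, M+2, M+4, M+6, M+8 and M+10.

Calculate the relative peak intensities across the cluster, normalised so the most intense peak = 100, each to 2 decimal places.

17.72 : 67.54 : 100.00 : 71.51 : 24.57 : 3.25

Bromine pattern (n=3): 0.13024674 : 0.3801026 : 0.36975457 : 0.11989609
Copper pattern (n=2): 0.47817225 : 0.4266555 : 0.09517225
Convolve the two distributions (both contribute in 2-u steps):
  M: 0.13024674×0.47817225 = 0.062280
  M+2: 0.13024674×0.4266555 + 0.3801026×0.47817225 = 0.237325
  M+4: 0.13024674×0.09517225 + 0.3801026×0.4266555 + 0.36975457×0.47817225 = 0.351375
  M+6: 0.3801026×0.09517225 + 0.36975457×0.4266555 + 0.11989609×0.47817225 = 0.251264
  M+8: 0.36975457×0.09517225 + 0.11989609×0.4266555 = 0.086345
  M+10: 0.11989609×0.09517225 = 0.011411
Scale to base peak (0.351375) = 100: 17.72 : 67.54 : 100.00 : 71.51 : 24.57 : 3.25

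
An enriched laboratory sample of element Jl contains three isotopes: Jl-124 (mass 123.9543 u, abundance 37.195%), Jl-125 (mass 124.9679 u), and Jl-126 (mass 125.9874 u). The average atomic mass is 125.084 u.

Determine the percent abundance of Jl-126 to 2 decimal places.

Let x and y be the fractions of Jl-125 and Jl-126. Then x + y = 1 − 0.37195 = 0.62805 and 124.9679x + 125.9874y = 125.084 − 0.37195×123.9543 = 78.979198115.
Substituting: 124.9679x + 125.9874(0.62805 − x) = 78.979198115
(124.9679 − 125.9874)x = -0.147188455  ⇒  x = 0.14437, y = 0.48368
Jl-125: 14.44%, Jl-126: 48.37%.

48.37%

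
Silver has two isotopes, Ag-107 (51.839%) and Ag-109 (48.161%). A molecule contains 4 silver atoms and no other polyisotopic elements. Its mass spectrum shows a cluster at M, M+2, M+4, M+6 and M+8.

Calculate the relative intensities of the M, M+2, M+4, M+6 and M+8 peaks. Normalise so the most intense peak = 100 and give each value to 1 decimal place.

19.3 : 71.8 : 100.0 : 61.9 : 14.4

Each Ag atom is independently Ag-107 (p = 0.51839) or Ag-109 (q = 0.48161); the cluster is the binomial expansion (p + q)^4.
P(M) = 0.51839^4 = 0.072215
P(M+2) = 4 × 0.51839^3 × 0.48161^1 = 0.268365
P(M+4) = 6 × 0.51839^2 × 0.48161^2 = 0.373986
P(M+6) = 4 × 0.51839^1 × 0.48161^3 = 0.231634
P(M+8) = 0.48161^4 = 0.053800
The M+4 peak is largest (0.373986); scaling to 100 gives 19.3 : 71.8 : 100.0 : 61.9 : 14.4.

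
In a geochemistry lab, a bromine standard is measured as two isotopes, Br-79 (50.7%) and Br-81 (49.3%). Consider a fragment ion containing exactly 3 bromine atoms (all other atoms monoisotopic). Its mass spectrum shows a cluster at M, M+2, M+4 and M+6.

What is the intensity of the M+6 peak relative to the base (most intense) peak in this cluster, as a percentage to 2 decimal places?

31.52%

Binomial terms of (0.507 + 0.493)^3: M 0.1303, M+2 0.3802, M+4 0.3697, M+6 0.1198 → M+2 is the base peak.
P(M+2) = C(3,1) × 0.507^2 × 0.493^1 = 3 × 0.257049 × 0.4930 = 0.380175 (base)
P(M+6) = C(3,3) × 0.507^0 × 0.493^3 = 1 × 1.0000 × 0.11982316 = 0.119823
Relative intensity = 0.119823 / 0.380175 × 100 = 31.52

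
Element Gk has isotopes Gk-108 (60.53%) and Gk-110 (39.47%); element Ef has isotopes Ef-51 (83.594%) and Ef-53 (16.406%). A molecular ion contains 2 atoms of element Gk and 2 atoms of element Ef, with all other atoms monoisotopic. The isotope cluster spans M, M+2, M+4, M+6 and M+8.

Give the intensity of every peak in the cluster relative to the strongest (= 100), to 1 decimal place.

Element Gk pattern (n=2): 0.36638809 : 0.47782382 : 0.15578809
Element Ef pattern (n=2): 0.69879568 : 0.27428863 : 0.02691568
Convolve the two distributions (both contribute in 2-u steps):
  M: 0.36638809×0.69879568 = 0.256030
  M+2: 0.36638809×0.27428863 + 0.47782382×0.69879568 = 0.434397
  M+4: 0.36638809×0.02691568 + 0.47782382×0.27428863 + 0.15578809×0.69879568 = 0.249787
  M+6: 0.47782382×0.02691568 + 0.15578809×0.27428863 = 0.055592
  M+8: 0.15578809×0.02691568 = 0.004193
Scale to base peak (0.434397) = 100: 58.9 : 100.0 : 57.5 : 12.8 : 1.0

58.9 : 100.0 : 57.5 : 12.8 : 1.0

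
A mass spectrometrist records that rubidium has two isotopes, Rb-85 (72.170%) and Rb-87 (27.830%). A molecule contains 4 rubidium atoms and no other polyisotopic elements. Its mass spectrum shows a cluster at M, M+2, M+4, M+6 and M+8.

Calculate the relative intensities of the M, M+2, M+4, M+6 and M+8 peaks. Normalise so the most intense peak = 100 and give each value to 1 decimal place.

64.8 : 100.0 : 57.8 : 14.9 : 1.4

Expanding (0.72170 + 0.27830)^4:
P(M) = 0.72170^4 = 0.271286
P(M+2) = 4 × 0.72170^3 × 0.27830^1 = 0.418450
P(M+4) = 6 × 0.72170^2 × 0.27830^2 = 0.242042
P(M+6) = 4 × 0.72170^1 × 0.27830^3 = 0.062224
P(M+8) = 0.27830^4 = 0.005999
The M+2 peak is largest (0.418450); scaling to 100 gives 64.8 : 100.0 : 57.8 : 14.9 : 1.4.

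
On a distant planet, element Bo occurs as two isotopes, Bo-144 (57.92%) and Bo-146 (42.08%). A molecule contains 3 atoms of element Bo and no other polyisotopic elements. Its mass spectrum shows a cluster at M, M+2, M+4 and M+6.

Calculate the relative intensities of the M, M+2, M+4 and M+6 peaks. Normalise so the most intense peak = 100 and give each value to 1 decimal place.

Expanding (0.5792 + 0.4208)^3:
P(M) = 0.5792^3 = 0.194306
P(M+2) = 3 × 0.5792^2 × 0.4208^1 = 0.423501
P(M+4) = 3 × 0.5792^1 × 0.4208^2 = 0.307681
P(M+6) = 0.4208^3 = 0.074512
The M+2 peak is largest (0.423501); scaling to 100 gives 45.9 : 100.0 : 72.7 : 17.6.

45.9 : 100.0 : 72.7 : 17.6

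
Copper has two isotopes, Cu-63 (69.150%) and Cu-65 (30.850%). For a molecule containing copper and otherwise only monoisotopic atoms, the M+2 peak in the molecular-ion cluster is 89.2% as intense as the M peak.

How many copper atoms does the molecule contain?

2

For n independent Cu atoms, I(M+2)/I(M) = n · (abundance Cu-65) / (abundance Cu-63) = n · 0.30850/0.69150.
n = 0.892 × 0.69150/0.30850 = 2.00 ≈ 2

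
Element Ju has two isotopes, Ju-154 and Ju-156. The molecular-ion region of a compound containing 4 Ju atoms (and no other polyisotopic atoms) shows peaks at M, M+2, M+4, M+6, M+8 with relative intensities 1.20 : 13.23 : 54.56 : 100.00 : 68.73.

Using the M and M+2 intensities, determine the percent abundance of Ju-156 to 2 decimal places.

73.38%

Write p for the Ju-154 fraction. I(M+2)/I(M) = [C(4,1)·p^3·(1−p)] / p^4 = 4·(1−p)/p = 13.23/1.20 = 11.0250
(1−p)/p = 11.0250/4 = 2.7563  ⇒  p = 1/(1 + 2.7563) = 0.2662
Ju-154: 26.62%, Ju-156: 73.38%.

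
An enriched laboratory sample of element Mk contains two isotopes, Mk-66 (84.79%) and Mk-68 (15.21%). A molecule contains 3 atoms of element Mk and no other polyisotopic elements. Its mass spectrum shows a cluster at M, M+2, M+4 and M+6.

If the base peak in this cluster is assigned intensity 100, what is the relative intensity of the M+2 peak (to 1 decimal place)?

53.8

(0.8479 + 0.1521)^3 gives M 0.6096, M+2 0.3280, M+4 0.0588, M+6 0.0035; the largest is M.
P(M) = C(3,0) × 0.8479^3 × 0.1521^0 = 1 × 0.60958449 × 1.0000 = 0.609584 (base)
P(M+2) = C(3,1) × 0.8479^2 × 0.1521^1 = 3 × 0.71893441 × 0.1521 = 0.328050
Relative intensity = 0.328050 / 0.609584 × 100 = 53.8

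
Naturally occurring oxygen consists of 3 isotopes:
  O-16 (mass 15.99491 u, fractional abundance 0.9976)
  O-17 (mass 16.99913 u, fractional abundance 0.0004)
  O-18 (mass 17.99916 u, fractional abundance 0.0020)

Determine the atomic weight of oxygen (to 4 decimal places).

Average mass = Σ (abundance × isotope mass) = 0.9976 × 15.99491 + 0.0004 × 16.99913 + 0.0020 × 17.99916
= 15.956522 + 0.006800 + 0.035998 = 15.999320 u

15.9993 u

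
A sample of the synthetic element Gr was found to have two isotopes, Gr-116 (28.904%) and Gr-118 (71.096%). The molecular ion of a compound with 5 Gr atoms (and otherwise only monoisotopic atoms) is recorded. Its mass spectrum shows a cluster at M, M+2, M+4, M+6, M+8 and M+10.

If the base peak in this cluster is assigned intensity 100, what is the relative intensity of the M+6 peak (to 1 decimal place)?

Term probabilities: M 0.0020, M+2 0.0248, M+4 0.1221, M+6 0.3002, M+8 0.3692, M+10 0.1816. Base peak = M+8.
P(M+8) = C(5,4) × 0.28904^1 × 0.71096^4 = 5 × 0.28904 × 0.25549398 = 0.369240 (base)
P(M+6) = C(5,3) × 0.28904^2 × 0.71096^3 = 10 × 0.08354412 × 0.35936477 = 0.300228
Relative intensity = 0.300228 / 0.369240 × 100 = 81.3

81.3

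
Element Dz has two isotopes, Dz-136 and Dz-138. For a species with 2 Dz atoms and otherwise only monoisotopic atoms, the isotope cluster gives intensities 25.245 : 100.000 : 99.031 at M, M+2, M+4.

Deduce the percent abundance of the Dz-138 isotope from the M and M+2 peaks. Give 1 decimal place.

66.4%

If p is the fraction of Dz that is Dz-136, then I(M+2)/I(M) = [C(2,1)·p^1·(1−p)] / p^2 = 2·(1−p)/p = 100.000/25.245 = 3.9612
(1−p)/p = 3.9612/2 = 1.9806  ⇒  p = 1/(1 + 1.9806) = 0.3355
Dz-136: 33.6%, Dz-138: 66.4%.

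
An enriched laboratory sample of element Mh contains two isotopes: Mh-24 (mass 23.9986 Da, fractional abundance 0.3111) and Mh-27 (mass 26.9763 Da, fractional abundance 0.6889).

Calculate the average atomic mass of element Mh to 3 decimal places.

The abundance-weighted mean is 0.3111 × 23.9986 + 0.6889 × 26.9763
= 7.46596 + 18.58397 = 26.04993 Da

26.050 Da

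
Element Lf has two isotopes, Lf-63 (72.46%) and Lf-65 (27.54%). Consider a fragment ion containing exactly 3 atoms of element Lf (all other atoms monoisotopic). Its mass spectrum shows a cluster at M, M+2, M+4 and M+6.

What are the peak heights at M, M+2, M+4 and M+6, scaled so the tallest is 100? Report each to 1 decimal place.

87.7 : 100.0 : 38.0 : 4.8

Expanding (0.7246 + 0.2754)^3:
P(M) = 0.7246^3 = 0.380448
P(M+2) = 3 × 0.7246^2 × 0.2754^1 = 0.433792
P(M+4) = 3 × 0.7246^1 × 0.2754^2 = 0.164872
P(M+6) = 0.2754^3 = 0.020888
The M+2 peak is largest (0.433792); scaling to 100 gives 87.7 : 100.0 : 38.0 : 4.8.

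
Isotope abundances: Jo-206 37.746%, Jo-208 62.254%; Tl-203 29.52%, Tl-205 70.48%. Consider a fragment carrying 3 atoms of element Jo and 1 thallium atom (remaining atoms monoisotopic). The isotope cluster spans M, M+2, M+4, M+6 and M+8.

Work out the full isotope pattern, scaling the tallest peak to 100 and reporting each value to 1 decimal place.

4.2 : 30.6 : 83.3 : 100.0 : 44.7

Element Jo pattern (n=3): 0.05377901 : 0.26609112 : 0.43886072 : 0.24126914
Thallium pattern (n=1): 0.2952 : 0.7048
Convolve the two distributions (both contribute in 2-u steps):
  M: 0.05377901×0.2952 = 0.015876
  M+2: 0.05377901×0.7048 + 0.26609112×0.2952 = 0.116454
  M+4: 0.26609112×0.7048 + 0.43886072×0.2952 = 0.317093
  M+6: 0.43886072×0.7048 + 0.24126914×0.2952 = 0.380532
  M+8: 0.24126914×0.7048 = 0.170046
Scale to base peak (0.380532) = 100: 4.2 : 30.6 : 83.3 : 100.0 : 44.7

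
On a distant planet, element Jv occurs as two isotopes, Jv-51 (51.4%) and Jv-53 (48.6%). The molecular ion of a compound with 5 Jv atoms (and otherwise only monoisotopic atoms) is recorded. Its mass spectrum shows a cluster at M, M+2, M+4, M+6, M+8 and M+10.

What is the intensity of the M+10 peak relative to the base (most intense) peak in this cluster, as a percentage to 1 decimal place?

Term probabilities: M 0.0359, M+2 0.1696, M+4 0.3207, M+6 0.3033, M+8 0.1434, M+10 0.0271. Base peak = M+4.
P(M+4) = C(5,2) × 0.514^3 × 0.486^2 = 10 × 0.13579674 × 0.236196 = 0.320746 (base)
P(M+10) = C(5,5) × 0.514^0 × 0.486^5 = 1 × 1.0000 × 0.02711324 = 0.027113
Relative intensity = 0.027113 / 0.320746 × 100 = 8.5

8.5%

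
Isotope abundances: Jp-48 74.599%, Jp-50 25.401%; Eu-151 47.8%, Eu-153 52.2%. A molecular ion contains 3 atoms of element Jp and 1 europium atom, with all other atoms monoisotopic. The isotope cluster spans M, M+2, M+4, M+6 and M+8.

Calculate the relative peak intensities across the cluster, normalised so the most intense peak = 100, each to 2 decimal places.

47.31 : 100.00 : 69.24 : 19.84 : 2.04

Element Jp pattern (n=3): 0.41514424 : 0.42407052 : 0.14439624 : 0.016389
Europium pattern (n=1): 0.4780 : 0.5220
Convolve the two distributions (both contribute in 2-u steps):
  M: 0.41514424×0.4780 = 0.198439
  M+2: 0.41514424×0.5220 + 0.42407052×0.4780 = 0.419411
  M+4: 0.42407052×0.5220 + 0.14439624×0.4780 = 0.290386
  M+6: 0.14439624×0.5220 + 0.016389×0.4780 = 0.083209
  M+8: 0.016389×0.5220 = 0.008555
Scale to base peak (0.419411) = 100: 47.31 : 100.00 : 69.24 : 19.84 : 2.04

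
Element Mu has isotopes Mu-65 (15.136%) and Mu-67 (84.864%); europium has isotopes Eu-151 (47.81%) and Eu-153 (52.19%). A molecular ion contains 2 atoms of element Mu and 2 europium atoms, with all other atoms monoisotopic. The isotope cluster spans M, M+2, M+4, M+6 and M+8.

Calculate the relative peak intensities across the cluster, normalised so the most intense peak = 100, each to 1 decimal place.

Element Mu pattern (n=2): 0.02290985 : 0.2569003 : 0.72018985
Europium pattern (n=2): 0.22857961 : 0.49904078 : 0.27237961
Convolve the two distributions (both contribute in 2-u steps):
  M: 0.02290985×0.22857961 = 0.005237
  M+2: 0.02290985×0.49904078 + 0.2569003×0.22857961 = 0.070155
  M+4: 0.02290985×0.27237961 + 0.2569003×0.49904078 + 0.72018985×0.22857961 = 0.299065
  M+6: 0.2569003×0.27237961 + 0.72018985×0.49904078 = 0.429379
  M+8: 0.72018985×0.27237961 = 0.196165
Scale to base peak (0.429379) = 100: 1.2 : 16.3 : 69.7 : 100.0 : 45.7

1.2 : 16.3 : 69.7 : 100.0 : 45.7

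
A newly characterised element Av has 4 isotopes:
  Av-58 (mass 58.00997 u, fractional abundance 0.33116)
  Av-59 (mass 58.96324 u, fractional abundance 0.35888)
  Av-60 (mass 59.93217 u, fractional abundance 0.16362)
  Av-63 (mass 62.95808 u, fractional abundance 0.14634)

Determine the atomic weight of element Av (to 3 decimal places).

Weight each isotope mass by its fractional abundance: 0.33116 × 58.00997 + 0.35888 × 58.96324 + 0.16362 × 59.93217 + 0.14634 × 62.95808
= 19.210582 + 21.160728 + 9.806102 + 9.213285 = 59.390697 u

59.391 u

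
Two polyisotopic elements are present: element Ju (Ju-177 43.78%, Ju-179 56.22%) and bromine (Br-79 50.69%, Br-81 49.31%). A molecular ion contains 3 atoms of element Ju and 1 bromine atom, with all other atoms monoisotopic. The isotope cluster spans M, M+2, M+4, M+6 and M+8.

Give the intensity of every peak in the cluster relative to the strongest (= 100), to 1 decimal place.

Element Ju pattern (n=3): 0.08391262 : 0.32326867 : 0.41512481 : 0.1776939
Bromine pattern (n=1): 0.5069 : 0.4931
Convolve the two distributions (both contribute in 2-u steps):
  M: 0.08391262×0.5069 = 0.042535
  M+2: 0.08391262×0.4931 + 0.32326867×0.5069 = 0.205242
  M+4: 0.32326867×0.4931 + 0.41512481×0.5069 = 0.369831
  M+6: 0.41512481×0.4931 + 0.1776939×0.5069 = 0.294771
  M+8: 0.1776939×0.4931 = 0.087621
Scale to base peak (0.369831) = 100: 11.5 : 55.5 : 100.0 : 79.7 : 23.7

11.5 : 55.5 : 100.0 : 79.7 : 23.7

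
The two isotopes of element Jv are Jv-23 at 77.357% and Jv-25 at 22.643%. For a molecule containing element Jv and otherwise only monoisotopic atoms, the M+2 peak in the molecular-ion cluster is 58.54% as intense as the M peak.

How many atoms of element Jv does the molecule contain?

With n Jv atoms, P(M+2)/P(M) = C(n,1)·p^(n−1)q / p^n = n·q/p = n · 0.22643/0.77357.
n = 0.5854 × 0.77357/0.22643 = 2.00 ≈ 2

2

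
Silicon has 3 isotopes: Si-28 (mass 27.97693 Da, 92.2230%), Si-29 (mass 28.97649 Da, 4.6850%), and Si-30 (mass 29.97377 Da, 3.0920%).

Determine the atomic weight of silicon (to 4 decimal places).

Average mass = Σ (abundance × isotope mass) = 0.922230 × 27.97693 + 0.046850 × 28.97649 + 0.030920 × 29.97377
= 25.801164 + 1.357549 + 0.926789 = 28.085502 Da

28.0855 Da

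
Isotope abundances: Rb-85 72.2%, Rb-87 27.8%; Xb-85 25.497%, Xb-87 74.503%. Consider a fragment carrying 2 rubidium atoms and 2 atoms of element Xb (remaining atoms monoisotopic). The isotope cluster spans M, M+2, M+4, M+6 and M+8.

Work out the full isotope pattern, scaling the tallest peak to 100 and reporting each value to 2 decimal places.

Rubidium pattern (n=2): 0.521284 : 0.401432 : 0.077284
Element Xb pattern (n=2): 0.0650097 : 0.3799206 : 0.5550697
Convolve the two distributions (both contribute in 2-u steps):
  M: 0.521284×0.0650097 = 0.033889
  M+2: 0.521284×0.3799206 + 0.401432×0.0650097 = 0.224144
  M+4: 0.521284×0.5550697 + 0.401432×0.3799206 + 0.077284×0.0650097 = 0.446885
  M+6: 0.401432×0.5550697 + 0.077284×0.3799206 = 0.252185
  M+8: 0.077284×0.5550697 = 0.042898
Scale to base peak (0.446885) = 100: 7.58 : 50.16 : 100.00 : 56.43 : 9.60

7.58 : 50.16 : 100.00 : 56.43 : 9.60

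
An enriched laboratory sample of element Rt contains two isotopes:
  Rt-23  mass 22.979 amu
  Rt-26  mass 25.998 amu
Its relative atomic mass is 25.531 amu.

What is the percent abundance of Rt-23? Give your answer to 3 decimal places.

With x = fraction of Rt-23 (so Rt-26 is 1 − x):
22.979·x + 25.998·(1 − x) = 25.531
(22.979 − 25.998)·x = 25.531 − 25.998
x = -0.467 / -3.019 = 0.15469 → 15.469% Rt-23, 84.531% Rt-26.

15.469%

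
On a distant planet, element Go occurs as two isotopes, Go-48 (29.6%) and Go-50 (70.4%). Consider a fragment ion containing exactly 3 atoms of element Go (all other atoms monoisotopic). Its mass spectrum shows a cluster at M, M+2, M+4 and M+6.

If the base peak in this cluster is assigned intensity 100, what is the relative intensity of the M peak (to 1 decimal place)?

Binomial terms of (0.296 + 0.704)^3: M 0.0259, M+2 0.1850, M+4 0.4401, M+6 0.3489 → M+4 is the base peak.
P(M+4) = C(3,2) × 0.296^1 × 0.704^2 = 3 × 0.2960 × 0.495616 = 0.440107 (base)
P(M) = C(3,0) × 0.296^3 × 0.704^0 = 1 × 0.02593434 × 1.0000 = 0.025934
Relative intensity = 0.025934 / 0.440107 × 100 = 5.9

5.9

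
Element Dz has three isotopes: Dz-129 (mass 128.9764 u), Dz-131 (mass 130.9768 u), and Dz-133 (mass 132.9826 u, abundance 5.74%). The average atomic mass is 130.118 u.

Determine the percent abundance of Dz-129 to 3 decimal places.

Let x and y be the fractions of Dz-129 and Dz-131. Then x + y = 1 − 0.0574 = 0.9426 and 128.9764x + 130.9768y = 130.118 − 0.0574×132.9826 = 122.48479876.
Substituting: 128.9764x + 130.9768(0.9426 − x) = 122.48479876
(128.9764 − 130.9768)x = -0.97393292  ⇒  x = 0.48687, y = 0.45573
Dz-129: 48.687%, Dz-131: 45.573%.

48.687%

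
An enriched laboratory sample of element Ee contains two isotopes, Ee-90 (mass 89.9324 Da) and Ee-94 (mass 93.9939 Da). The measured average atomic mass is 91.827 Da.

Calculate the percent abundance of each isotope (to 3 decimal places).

Writing the weighted mean with unknown fraction x of Ee-90:
89.9324·x + 93.9939·(1 − x) = 91.827
(89.9324 − 93.9939)·x = 91.827 − 93.9939
x = -2.1669 / -4.0615 = 0.53352 → 53.352% Ee-90, 46.648% Ee-94.

Ee-90: 53.352%, Ee-94: 46.648%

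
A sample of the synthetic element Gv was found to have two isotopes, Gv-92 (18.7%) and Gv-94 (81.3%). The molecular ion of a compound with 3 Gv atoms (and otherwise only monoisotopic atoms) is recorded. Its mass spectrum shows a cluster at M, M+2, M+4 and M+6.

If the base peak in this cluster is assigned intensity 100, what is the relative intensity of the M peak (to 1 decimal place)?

1.2

(0.187 + 0.813)^3 gives M 0.0065, M+2 0.0853, M+4 0.3708, M+6 0.5374; the largest is M+6.
P(M+6) = C(3,3) × 0.187^0 × 0.813^3 = 1 × 1.0000 × 0.5373678 = 0.537368 (base)
P(M) = C(3,0) × 0.187^3 × 0.813^0 = 1 × 0.0065392 × 1.0000 = 0.006539
Relative intensity = 0.006539 / 0.537368 × 100 = 1.2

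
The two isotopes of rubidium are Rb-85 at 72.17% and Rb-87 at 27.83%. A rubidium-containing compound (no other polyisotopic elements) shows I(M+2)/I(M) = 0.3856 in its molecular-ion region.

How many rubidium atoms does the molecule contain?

1

For n independent Rb atoms, I(M+2)/I(M) = n · (abundance Rb-87) / (abundance Rb-85) = n · 0.2783/0.7217.
n = 0.3856 × 0.7217/0.2783 = 1.00 ≈ 1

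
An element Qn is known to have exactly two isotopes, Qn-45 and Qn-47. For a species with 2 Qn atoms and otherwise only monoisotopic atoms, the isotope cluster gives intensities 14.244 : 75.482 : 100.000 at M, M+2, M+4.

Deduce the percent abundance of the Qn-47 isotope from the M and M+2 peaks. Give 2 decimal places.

72.60%

Let p = fractional abundance of Qn-45. I(M+2)/I(M) = [C(2,1)·p^1·(1−p)] / p^2 = 2·(1−p)/p = 75.482/14.244 = 5.2992
(1−p)/p = 5.2992/2 = 2.6496  ⇒  p = 1/(1 + 2.6496) = 0.2740
Qn-45: 27.40%, Qn-47: 72.60%.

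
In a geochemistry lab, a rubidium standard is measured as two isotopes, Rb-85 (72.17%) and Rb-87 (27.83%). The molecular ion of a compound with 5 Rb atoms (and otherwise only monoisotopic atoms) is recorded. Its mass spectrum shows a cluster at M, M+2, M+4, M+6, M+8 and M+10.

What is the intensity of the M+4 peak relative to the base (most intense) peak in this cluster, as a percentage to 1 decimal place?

Binomial terms of (0.7217 + 0.2783)^5: M 0.1958, M+2 0.3775, M+4 0.2911, M+6 0.1123, M+8 0.0216, M+10 0.0017 → M+2 is the base peak.
P(M+2) = C(5,1) × 0.7217^4 × 0.2783^1 = 5 × 0.27128565 × 0.2783 = 0.377494 (base)
P(M+4) = C(5,2) × 0.7217^3 × 0.2783^2 = 10 × 0.37589809 × 0.07745089 = 0.291136
Relative intensity = 0.291136 / 0.377494 × 100 = 77.1

77.1%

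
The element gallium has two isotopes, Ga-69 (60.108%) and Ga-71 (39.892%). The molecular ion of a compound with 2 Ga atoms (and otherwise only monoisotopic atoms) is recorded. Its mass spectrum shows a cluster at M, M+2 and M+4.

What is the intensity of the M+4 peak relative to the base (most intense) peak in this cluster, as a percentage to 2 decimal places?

Binomial terms of (0.60108 + 0.39892)^2: M 0.3613, M+2 0.4796, M+4 0.1591 → M+2 is the base peak.
P(M+2) = C(2,1) × 0.60108^1 × 0.39892^1 = 2 × 0.60108 × 0.39892 = 0.479566 (base)
P(M+4) = C(2,2) × 0.60108^0 × 0.39892^2 = 1 × 1.0000 × 0.15913717 = 0.159137
Relative intensity = 0.159137 / 0.479566 × 100 = 33.18

33.18%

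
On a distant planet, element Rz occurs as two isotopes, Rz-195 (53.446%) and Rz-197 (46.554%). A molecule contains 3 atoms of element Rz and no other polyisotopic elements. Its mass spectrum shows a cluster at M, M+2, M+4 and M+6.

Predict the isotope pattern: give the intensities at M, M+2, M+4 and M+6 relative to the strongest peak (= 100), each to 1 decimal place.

38.3 : 100.0 : 87.1 : 25.3

The 3 Rz atoms are independent, so intensities follow the terms of (0.53446 + 0.46554)^3.
P(M) = 0.53446^3 = 0.152667
P(M+2) = 3 × 0.53446^2 × 0.46554^1 = 0.398941
P(M+4) = 3 × 0.53446^1 × 0.46554^2 = 0.347497
P(M+6) = 0.46554^3 = 0.100895
The M+2 peak is largest (0.398941); scaling to 100 gives 38.3 : 100.0 : 87.1 : 25.3.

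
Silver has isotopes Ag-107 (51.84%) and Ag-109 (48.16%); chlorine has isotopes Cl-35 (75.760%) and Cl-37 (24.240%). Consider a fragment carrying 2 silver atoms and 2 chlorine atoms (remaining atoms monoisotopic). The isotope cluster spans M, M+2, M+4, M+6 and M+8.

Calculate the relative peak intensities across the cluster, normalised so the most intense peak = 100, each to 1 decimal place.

Silver pattern (n=2): 0.26873856 : 0.49932288 : 0.23193856
Chlorine pattern (n=2): 0.57395776 : 0.36728448 : 0.05875776
Convolve the two distributions (both contribute in 2-u steps):
  M: 0.26873856×0.57395776 = 0.154245
  M+2: 0.26873856×0.36728448 + 0.49932288×0.57395776 = 0.385294
  M+4: 0.26873856×0.05875776 + 0.49932288×0.36728448 + 0.23193856×0.57395776 = 0.332307
  M+6: 0.49932288×0.05875776 + 0.23193856×0.36728448 = 0.114527
  M+8: 0.23193856×0.05875776 = 0.013628
Scale to base peak (0.385294) = 100: 40.0 : 100.0 : 86.2 : 29.7 : 3.5

40.0 : 100.0 : 86.2 : 29.7 : 3.5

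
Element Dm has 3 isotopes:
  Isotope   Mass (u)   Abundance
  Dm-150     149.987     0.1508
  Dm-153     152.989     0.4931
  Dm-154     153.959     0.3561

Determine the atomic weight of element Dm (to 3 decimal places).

152.882 u

Ar = Σ fᵢ·mᵢ = 0.1508 × 149.987 + 0.4931 × 152.989 + 0.3561 × 153.959
= 22.6180 + 75.4389 + 54.8248 = 152.8817 u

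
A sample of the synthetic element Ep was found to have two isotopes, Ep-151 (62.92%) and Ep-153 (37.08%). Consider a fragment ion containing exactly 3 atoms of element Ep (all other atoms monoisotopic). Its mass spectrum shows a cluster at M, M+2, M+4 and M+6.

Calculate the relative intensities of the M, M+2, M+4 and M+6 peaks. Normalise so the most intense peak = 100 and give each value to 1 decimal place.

Expanding (0.6292 + 0.3708)^3:
P(M) = 0.6292^3 = 0.249096
P(M+2) = 3 × 0.6292^2 × 0.3708^1 = 0.440391
P(M+4) = 3 × 0.6292^1 × 0.3708^2 = 0.259531
P(M+6) = 0.3708^3 = 0.050982
The M+2 peak is largest (0.440391); scaling to 100 gives 56.6 : 100.0 : 58.9 : 11.6.

56.6 : 100.0 : 58.9 : 11.6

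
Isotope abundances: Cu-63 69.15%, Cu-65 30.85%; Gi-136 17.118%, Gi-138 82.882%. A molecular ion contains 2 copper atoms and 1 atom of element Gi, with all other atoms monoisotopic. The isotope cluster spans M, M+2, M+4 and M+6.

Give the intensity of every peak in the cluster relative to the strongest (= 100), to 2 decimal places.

Copper pattern (n=2): 0.47817225 : 0.4266555 : 0.09517225
Element Gi pattern (n=1): 0.17118 : 0.82882
Convolve the two distributions (both contribute in 2-u steps):
  M: 0.47817225×0.17118 = 0.081854
  M+2: 0.47817225×0.82882 + 0.4266555×0.17118 = 0.469354
  M+4: 0.4266555×0.82882 + 0.09517225×0.17118 = 0.369912
  M+6: 0.09517225×0.82882 = 0.078881
Scale to base peak (0.469354) = 100: 17.44 : 100.00 : 78.81 : 16.81

17.44 : 100.00 : 78.81 : 16.81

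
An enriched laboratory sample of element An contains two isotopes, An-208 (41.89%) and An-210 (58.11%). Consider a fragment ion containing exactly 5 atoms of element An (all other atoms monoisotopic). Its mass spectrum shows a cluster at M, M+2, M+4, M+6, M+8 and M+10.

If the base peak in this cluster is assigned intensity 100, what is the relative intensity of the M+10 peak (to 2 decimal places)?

19.24

(0.4189 + 0.5811)^5 gives M 0.0129, M+2 0.0895, M+4 0.2482, M+6 0.3443, M+8 0.2388, M+10 0.0663; the largest is M+6.
P(M+6) = C(5,3) × 0.4189^2 × 0.5811^3 = 10 × 0.17547721 × 0.19622423 = 0.344329 (base)
P(M+10) = C(5,5) × 0.4189^0 × 0.5811^5 = 1 × 1.0000 × 0.06626045 = 0.066260
Relative intensity = 0.066260 / 0.344329 × 100 = 19.24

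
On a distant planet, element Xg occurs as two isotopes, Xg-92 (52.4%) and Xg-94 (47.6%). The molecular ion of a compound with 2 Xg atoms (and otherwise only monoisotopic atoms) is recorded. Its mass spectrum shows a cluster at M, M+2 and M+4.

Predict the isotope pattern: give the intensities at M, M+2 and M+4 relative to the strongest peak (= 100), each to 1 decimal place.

55.0 : 100.0 : 45.4

The 2 Xg atoms are independent, so intensities follow the terms of (0.524 + 0.476)^2.
P(M) = 0.524^2 = 0.274576
P(M+2) = 2 × 0.524^1 × 0.476^1 = 0.498848
P(M+4) = 0.476^2 = 0.226576
The M+2 peak is largest (0.498848); scaling to 100 gives 55.0 : 100.0 : 45.4.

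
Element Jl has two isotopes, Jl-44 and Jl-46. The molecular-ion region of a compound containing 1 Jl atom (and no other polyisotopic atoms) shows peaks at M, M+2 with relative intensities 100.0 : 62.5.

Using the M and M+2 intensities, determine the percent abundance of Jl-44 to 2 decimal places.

61.54%

Write p for the Jl-44 fraction. I(M+2)/I(M) = [C(1,1)·p^0·(1−p)] / p^1 = 1·(1−p)/p = 62.5/100.0 = 0.6250
(1−p)/p = 0.6250/1 = 0.6250  ⇒  p = 1/(1 + 0.6250) = 0.6154
Jl-44: 61.54%, Jl-46: 38.46%.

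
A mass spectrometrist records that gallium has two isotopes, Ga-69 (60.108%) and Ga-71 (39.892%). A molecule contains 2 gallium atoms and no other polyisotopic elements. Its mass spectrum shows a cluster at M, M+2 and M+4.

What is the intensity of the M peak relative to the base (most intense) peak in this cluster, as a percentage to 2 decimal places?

Binomial terms of (0.60108 + 0.39892)^2: M 0.3613, M+2 0.4796, M+4 0.1591 → M+2 is the base peak.
P(M+2) = C(2,1) × 0.60108^1 × 0.39892^1 = 2 × 0.60108 × 0.39892 = 0.479566 (base)
P(M) = C(2,0) × 0.60108^2 × 0.39892^0 = 1 × 0.36129717 × 1.0000 = 0.361297
Relative intensity = 0.361297 / 0.479566 × 100 = 75.34

75.34%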